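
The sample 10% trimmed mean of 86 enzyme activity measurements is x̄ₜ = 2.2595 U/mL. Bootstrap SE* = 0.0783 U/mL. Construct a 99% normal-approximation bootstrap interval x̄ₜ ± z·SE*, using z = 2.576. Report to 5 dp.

(2.05780, 2.46120)

Margin = 2.576 × 0.0783 = 0.201701
Interval: 2.2595 ± 0.201701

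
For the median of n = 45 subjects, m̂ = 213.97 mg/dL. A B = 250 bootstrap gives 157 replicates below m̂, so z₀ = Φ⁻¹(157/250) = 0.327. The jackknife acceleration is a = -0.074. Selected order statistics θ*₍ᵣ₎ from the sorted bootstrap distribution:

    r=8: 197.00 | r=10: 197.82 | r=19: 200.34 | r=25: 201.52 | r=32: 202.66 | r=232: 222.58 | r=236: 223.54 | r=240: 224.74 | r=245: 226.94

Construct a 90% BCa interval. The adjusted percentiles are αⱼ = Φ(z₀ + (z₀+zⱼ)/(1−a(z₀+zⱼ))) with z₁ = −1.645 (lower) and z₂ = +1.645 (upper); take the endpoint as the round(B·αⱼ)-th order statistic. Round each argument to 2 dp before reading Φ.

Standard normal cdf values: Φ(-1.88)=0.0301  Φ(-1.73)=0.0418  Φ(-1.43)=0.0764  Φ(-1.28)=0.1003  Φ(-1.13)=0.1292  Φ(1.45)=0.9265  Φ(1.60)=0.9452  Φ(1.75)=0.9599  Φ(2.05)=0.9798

(202.66, 226.94)

Lower: z₀ + z₁ = 0.327 + (-1.645) = -1.318; 1 − a(z₀+z₁) = 1 − (-0.074)(-1.318) = 0.9025; argument = 0.327 + (-1.318)/0.9025 = -1.1334 → -1.13.
α₁ = Φ(-1.13) = 0.1292; rank = round(250 × 0.1292) = 32; θ*₍32₎ = 202.66.
Upper: z₀ + z₂ = 1.972; 1 − a(z₀+z₂) = 1.1459; argument = 2.0479 → 2.05; α₂ = 0.9798; rank = 245; θ*₍245₎ = 226.94.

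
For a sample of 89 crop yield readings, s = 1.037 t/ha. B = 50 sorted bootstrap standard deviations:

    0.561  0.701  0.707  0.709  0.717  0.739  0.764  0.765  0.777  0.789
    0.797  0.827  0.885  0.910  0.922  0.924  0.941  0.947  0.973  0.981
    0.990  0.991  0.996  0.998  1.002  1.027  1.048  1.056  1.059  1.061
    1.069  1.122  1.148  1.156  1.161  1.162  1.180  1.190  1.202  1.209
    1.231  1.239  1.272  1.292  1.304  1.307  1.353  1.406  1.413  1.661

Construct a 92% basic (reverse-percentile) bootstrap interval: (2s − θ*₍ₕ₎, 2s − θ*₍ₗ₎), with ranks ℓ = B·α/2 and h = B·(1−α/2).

Percentile endpoints at ranks 2 and 48: θ*₍2₎ = 0.701, θ*₍48₎ = 1.406.
Basic interval reflects these around s:
  lower = 2 × 1.037 − 1.406 = 0.668
  upper = 2 × 1.037 − 0.701 = 1.373

(0.668, 1.373)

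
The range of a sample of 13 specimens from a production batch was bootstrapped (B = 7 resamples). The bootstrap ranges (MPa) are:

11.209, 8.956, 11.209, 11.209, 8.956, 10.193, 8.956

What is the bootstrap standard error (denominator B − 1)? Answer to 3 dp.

SE* = 1.127

Bootstrap SE is the standard deviation of the 7 replicate ranges.
Mean of replicates: (11.209 + 8.956 + 11.209 + 11.209 + 8.956 + 10.193 + 8.956) / 7 = 70.6880 / 7 = 10.0983
Sum of squared deviations: (+1.1107)² + (−1.1423)² + (+1.1107)² + (+1.1107)² + (−1.1423)² + (+0.0947)² + (−1.1423)² = 7.6245
Variance = 7.6245 / 6 = 1.2707
SE* = √1.2707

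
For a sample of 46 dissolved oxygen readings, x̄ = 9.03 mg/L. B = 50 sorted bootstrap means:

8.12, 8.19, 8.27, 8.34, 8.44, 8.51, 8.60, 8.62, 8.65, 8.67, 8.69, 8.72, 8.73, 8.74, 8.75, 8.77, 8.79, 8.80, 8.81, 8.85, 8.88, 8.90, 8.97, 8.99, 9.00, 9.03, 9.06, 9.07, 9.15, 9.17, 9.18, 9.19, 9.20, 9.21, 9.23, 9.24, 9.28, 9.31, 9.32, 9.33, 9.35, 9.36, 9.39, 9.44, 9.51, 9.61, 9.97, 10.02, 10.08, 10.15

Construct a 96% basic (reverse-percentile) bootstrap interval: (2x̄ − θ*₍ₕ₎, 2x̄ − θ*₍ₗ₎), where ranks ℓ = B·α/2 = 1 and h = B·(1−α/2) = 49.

(7.98, 9.94)

Percentile endpoints at ranks 1 and 49: θ*₍1₎ = 8.12, θ*₍49₎ = 10.08.
Basic interval reflects these around x̄:
  lower = 2 × 9.03 − 10.08 = 7.98
  upper = 2 × 9.03 − 8.12 = 9.94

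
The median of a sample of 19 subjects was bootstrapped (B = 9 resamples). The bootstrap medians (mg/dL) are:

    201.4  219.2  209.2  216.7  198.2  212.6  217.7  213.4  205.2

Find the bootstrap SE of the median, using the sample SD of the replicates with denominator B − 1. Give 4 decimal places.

SE* = 7.4379

Bootstrap SE is the standard deviation of the 9 replicate medians.
Mean of replicates: (201.4 + 219.2 + 209.2 + 216.7 + 198.2 + 212.6 + 217.7 + 213.4 + 205.2) / 9 = 1893.60000 / 9 = 210.40000
Sum of squared deviations: (−9.00000)² + (+8.80000)² + (−1.20000)² + (+6.30000)² + (−12.20000)² + (+2.20000)² + (+7.30000)² + (+3.00000)² + (−5.20000)² = 442.58000
Variance = 442.58000 / 8 = 55.32250
SE* = √55.32250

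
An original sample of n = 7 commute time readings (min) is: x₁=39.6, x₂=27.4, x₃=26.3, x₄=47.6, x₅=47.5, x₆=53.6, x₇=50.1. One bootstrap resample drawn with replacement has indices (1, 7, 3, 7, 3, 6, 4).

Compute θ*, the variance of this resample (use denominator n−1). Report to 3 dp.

θ* = 132.643

Resample values: 39.6, 50.1, 26.3, 50.1, 26.3, 53.6, 47.6.
Mean = 41.9429; sum of squared deviations = 795.8571
s² = 795.8571 / 6 = 132.6429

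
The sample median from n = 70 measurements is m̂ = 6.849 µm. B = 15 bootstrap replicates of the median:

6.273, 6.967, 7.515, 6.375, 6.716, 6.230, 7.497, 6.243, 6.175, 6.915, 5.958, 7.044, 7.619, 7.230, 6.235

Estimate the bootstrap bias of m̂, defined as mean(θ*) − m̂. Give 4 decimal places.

mean(θ*) = (6.273 + 6.967 + 7.515 + 6.375 + 6.716 + 6.230 + 7.497 + 6.243 + 6.175 + 6.915 + 5.958 + 7.044 + 7.619 + 7.230 + 6.235) / 15 = 6.73280
bias = 6.73280 − 6.849

bias = −0.1162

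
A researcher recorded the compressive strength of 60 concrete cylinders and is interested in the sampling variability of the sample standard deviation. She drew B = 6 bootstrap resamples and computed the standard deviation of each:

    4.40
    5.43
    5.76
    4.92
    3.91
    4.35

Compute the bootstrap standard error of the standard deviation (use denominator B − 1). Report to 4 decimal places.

SE* = 0.7053

Bootstrap SE is the standard deviation of the 6 replicate standard deviations.
Mean of replicates: (4.40 + 5.43 + 5.76 + 4.92 + 3.91 + 4.35) / 6 = 28.77000 / 6 = 4.79500
Sum of squared deviations: (−0.39500)² + (+0.63500)² + (+0.96500)² + (+0.12500)² + (−0.88500)² + (−0.44500)² = 2.48735
Variance = 2.48735 / 5 = 0.49747
SE* = √0.49747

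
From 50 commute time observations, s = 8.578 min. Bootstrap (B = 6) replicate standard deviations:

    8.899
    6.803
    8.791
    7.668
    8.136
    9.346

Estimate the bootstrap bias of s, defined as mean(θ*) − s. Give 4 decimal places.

mean(θ*) = (8.899 + 6.803 + 8.791 + 7.668 + 8.136 + 9.346) / 6 = 8.27383
bias = 8.27383 − 8.578

bias = −0.3042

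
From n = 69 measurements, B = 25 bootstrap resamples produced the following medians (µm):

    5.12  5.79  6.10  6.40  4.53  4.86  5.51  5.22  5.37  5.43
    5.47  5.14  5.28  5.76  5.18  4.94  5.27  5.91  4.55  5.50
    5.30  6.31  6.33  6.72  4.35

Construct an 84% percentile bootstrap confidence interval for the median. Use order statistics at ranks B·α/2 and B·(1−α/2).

(4.53, 6.33)

Sorted replicates: 4.35, 4.53, 4.55, 4.86, 4.94, 5.12, 5.14, 5.18, 5.22, 5.27, 5.28, 5.30, 5.37, 5.43, 5.47, 5.50, 5.51, 5.76, 5.79, 5.91, 6.10, 6.31, 6.33, 6.40, 6.72
α = 0.16; lower rank = 25 × 0.080 = 2; upper rank = 25 × 0.920 = 23.
The 2nd smallest replicate is 4.53; the 23rd is 6.33.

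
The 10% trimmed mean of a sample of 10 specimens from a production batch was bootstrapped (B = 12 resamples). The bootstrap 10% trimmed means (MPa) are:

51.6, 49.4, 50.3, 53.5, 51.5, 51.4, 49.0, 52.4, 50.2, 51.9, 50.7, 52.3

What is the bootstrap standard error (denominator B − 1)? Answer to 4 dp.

SE* = 1.3093

Bootstrap SE is the standard deviation of the 12 replicate 10% trimmed means.
Mean of replicates: (51.6 + 49.4 + 50.3 + 53.5 + 51.5 + 51.4 + 49.0 + 52.4 + 50.2 + 51.9 + 50.7 + 52.3) / 12 = 614.20000 / 12 = 51.18333
Sum of squared deviations: (+0.41667)² + (−1.78333)² + (−0.88333)² + (+2.31667)² + (+0.31667)² + (+0.21667)² + (−2.18333)² + (+1.21667)² + (−0.98333)² + (+0.71667)² + (−0.48333)² + (+1.11667)² = 18.85667
Variance = 18.85667 / 11 = 1.71424
SE* = √1.71424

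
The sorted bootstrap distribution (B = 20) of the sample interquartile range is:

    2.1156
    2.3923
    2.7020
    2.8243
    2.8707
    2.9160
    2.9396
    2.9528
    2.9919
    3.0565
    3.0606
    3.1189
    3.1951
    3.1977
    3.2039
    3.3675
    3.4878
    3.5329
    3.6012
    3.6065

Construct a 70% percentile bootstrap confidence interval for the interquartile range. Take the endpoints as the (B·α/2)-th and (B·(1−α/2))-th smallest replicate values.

α = 0.30; lower rank = 20 × 0.150 = 3; upper rank = 20 × 0.850 = 17.
The 3rd smallest replicate is 2.7020; the 17th is 3.4878.

(2.7020, 3.4878)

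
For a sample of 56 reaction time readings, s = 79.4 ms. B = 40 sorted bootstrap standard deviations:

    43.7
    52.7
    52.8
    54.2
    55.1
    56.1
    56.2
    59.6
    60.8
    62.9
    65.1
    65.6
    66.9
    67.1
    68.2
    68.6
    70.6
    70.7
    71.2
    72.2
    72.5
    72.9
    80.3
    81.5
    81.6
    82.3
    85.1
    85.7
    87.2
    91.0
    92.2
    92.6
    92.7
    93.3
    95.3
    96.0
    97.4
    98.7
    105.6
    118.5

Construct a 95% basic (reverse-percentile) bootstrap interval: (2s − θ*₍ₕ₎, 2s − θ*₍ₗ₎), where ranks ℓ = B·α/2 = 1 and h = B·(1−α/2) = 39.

(53.2, 115.1)

Percentile endpoints at ranks 1 and 39: θ*₍1₎ = 43.7, θ*₍39₎ = 105.6.
Basic interval reflects these around s:
  lower = 2 × 79.4 − 105.6 = 53.2
  upper = 2 × 79.4 − 43.7 = 115.1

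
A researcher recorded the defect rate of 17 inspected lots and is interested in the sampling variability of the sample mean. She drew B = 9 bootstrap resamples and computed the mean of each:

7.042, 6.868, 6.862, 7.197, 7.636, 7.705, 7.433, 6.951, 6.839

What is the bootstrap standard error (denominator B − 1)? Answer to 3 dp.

Bootstrap SE is the standard deviation of the 9 replicate means.
Mean of replicates: (7.042 + 6.868 + 6.862 + 7.197 + 7.636 + 7.705 + 7.433 + 6.951 + 6.839) / 9 = 64.5330 / 9 = 7.1703
Sum of squared deviations: (−0.1283)² + (−0.3023)² + (−0.3083)² + (+0.0267)² + (+0.4657)² + (+0.5347)² + (+0.2627)² + (−0.2193)² + (−0.3313)² = 0.9333
Variance = 0.9333 / 8 = 0.1167
SE* = √0.1167

SE* = 0.342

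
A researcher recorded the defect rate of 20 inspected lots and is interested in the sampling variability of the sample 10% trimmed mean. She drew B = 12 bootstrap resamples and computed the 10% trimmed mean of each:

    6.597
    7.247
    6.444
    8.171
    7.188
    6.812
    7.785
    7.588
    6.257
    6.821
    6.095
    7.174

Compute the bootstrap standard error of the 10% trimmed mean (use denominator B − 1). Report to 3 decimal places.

SE* = 0.630

Bootstrap SE is the standard deviation of the 12 replicate 10% trimmed means.
Mean of replicates: (6.597 + 7.247 + 6.444 + 8.171 + 7.188 + 6.812 + 7.785 + 7.588 + 6.257 + 6.821 + 6.095 + 7.174) / 12 = 84.1790 / 12 = 7.0149
Sum of squared deviations: (−0.4179)² + (+0.2321)² + (−0.5709)² + (+1.1561)² + (+0.1731)² + (−0.2029)² + (+0.7701)² + (+0.5731)² + (−0.7579)² + (−0.1939)² + (−0.9199)² + (+0.1591)² = 4.3672
Variance = 4.3672 / 11 = 0.3970
SE* = √0.3970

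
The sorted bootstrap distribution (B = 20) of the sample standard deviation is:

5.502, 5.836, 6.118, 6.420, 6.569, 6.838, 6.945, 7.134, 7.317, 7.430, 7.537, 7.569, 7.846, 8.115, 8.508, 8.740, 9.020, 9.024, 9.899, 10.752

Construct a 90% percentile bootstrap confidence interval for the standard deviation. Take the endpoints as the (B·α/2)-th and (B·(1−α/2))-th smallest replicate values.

(5.502, 9.899)

α = 0.10; lower rank = 20 × 0.050 = 1; upper rank = 20 × 0.950 = 19.
The 1st smallest replicate is 5.502; the 19th is 9.899.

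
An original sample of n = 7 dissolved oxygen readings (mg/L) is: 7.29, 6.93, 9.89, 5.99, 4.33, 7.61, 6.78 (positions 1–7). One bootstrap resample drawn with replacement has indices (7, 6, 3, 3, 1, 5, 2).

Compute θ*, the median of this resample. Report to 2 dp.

θ* = 7.29

Resample values: 6.78, 7.61, 9.89, 9.89, 7.29, 4.33, 6.93.
Sorted: 4.33, 6.78, 6.93, 7.29, 7.61, 9.89, 9.89
Median = middle value = 7.29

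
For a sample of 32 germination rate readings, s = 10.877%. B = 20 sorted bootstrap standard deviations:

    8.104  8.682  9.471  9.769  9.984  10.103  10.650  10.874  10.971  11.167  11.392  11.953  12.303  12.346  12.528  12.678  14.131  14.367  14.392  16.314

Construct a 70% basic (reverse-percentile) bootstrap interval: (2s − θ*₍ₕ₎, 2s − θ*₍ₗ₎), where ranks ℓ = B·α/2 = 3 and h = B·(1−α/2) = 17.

Percentile endpoints at ranks 3 and 17: θ*₍3₎ = 9.471, θ*₍17₎ = 14.131.
Basic interval reflects these around s:
  lower = 2 × 10.877 − 14.131 = 7.623
  upper = 2 × 10.877 − 9.471 = 12.283

(7.623, 12.283)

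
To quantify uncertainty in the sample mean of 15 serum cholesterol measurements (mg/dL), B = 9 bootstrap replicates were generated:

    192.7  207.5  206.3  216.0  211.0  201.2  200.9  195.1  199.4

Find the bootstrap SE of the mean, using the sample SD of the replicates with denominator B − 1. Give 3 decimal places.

SE* = 7.518

Bootstrap SE is the standard deviation of the 9 replicate means.
Mean of replicates: (192.7 + 207.5 + 206.3 + 216.0 + 211.0 + 201.2 + 200.9 + 195.1 + 199.4) / 9 = 1830.1000 / 9 = 203.3444
Sum of squared deviations: (−10.6444)² + (+4.1556)² + (+2.9556)² + (+12.6556)² + (+7.6556)² + (−2.1444)² + (−2.4444)² + (−8.2444)² + (−3.9444)² = 452.1822
Variance = 452.1822 / 8 = 56.5228
SE* = √56.5228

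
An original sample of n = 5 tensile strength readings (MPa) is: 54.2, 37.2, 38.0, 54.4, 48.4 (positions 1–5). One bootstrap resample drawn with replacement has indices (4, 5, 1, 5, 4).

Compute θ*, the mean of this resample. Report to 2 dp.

Resample values: 54.4, 48.4, 54.2, 48.4, 54.4.
Mean = (54.4 + 48.4 + 54.2 + 48.4 + 54.4) / 5 = 259.80 / 5 = 51.96

θ* = 51.96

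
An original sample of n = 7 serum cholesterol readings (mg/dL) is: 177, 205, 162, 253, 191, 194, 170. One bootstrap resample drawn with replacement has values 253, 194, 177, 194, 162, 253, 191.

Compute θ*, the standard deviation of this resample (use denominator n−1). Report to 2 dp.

θ* = 35.73

Mean = 203.4286; sum of squared deviations = 7661.7143
s² = 7661.7143 / 6 = 1276.9524
s = √1276.9524 = 35.73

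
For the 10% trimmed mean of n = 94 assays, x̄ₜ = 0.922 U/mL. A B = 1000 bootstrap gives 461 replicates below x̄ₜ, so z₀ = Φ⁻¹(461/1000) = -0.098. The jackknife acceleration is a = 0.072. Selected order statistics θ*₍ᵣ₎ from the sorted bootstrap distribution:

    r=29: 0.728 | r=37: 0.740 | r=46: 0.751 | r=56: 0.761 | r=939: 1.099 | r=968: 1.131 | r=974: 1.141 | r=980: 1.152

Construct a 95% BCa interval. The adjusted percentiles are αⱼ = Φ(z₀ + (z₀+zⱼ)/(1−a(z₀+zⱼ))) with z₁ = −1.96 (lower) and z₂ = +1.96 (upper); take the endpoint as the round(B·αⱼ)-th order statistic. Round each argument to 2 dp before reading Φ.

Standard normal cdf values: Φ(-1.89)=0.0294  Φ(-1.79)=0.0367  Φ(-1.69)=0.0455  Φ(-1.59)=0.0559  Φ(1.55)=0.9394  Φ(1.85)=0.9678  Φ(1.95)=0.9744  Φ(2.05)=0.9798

Lower: z₀ + z₁ = -0.098 + (-1.960) = -2.058; 1 − a(z₀+z₁) = 1 − (0.072)(-2.058) = 1.1482; argument = -0.098 + (-2.058)/1.1482 = -1.8904 → -1.89.
α₁ = Φ(-1.89) = 0.0294; rank = round(1000 × 0.0294) = 29; θ*₍29₎ = 0.728.
Upper: z₀ + z₂ = 1.862; 1 − a(z₀+z₂) = 0.8659; argument = 2.0523 → 2.05; α₂ = 0.9798; rank = 980; θ*₍980₎ = 1.152.

(0.728, 1.152)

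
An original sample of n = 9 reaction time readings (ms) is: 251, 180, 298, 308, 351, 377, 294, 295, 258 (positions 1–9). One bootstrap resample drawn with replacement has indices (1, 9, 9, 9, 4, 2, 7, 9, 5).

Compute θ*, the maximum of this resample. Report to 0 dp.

θ* = 351

Resample values: 251, 258, 258, 258, 308, 180, 294, 258, 351.
Maximum = 351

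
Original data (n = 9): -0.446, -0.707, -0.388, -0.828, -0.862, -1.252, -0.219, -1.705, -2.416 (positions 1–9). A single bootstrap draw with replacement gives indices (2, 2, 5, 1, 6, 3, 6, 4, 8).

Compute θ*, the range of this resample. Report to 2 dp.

Resample values: -0.707, -0.707, -0.862, -0.446, -1.252, -0.388, -1.252, -0.828, -1.705.
Range = -0.388 − -1.705 = 1.32

θ* = 1.32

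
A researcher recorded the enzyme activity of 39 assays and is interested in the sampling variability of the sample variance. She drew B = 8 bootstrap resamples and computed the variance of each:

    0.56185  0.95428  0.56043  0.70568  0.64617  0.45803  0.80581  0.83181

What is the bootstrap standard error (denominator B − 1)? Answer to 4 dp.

Bootstrap SE is the standard deviation of the 8 replicate variances.
Mean of replicates: (0.56185 + 0.95428 + 0.56043 + 0.70568 + 0.64617 + 0.45803 + 0.80581 + 0.83181) / 8 = 5.524060 / 8 = 0.690508
Sum of squared deviations: (−0.128658)² + (+0.263772)² + (−0.130078)² + (+0.015172)² + (−0.044338)² + (−0.232478)² + (+0.115302)² + (+0.141302)² = 0.192552
Variance = 0.192552 / 7 = 0.027507
SE* = √0.027507

SE* = 0.1659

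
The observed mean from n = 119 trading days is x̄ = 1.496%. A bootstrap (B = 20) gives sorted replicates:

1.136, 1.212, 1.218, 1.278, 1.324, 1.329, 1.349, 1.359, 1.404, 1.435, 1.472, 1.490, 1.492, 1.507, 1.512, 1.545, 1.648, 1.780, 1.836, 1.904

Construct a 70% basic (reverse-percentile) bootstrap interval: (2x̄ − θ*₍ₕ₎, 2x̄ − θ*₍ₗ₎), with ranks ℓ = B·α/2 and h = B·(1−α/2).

Percentile endpoints at ranks 3 and 17: θ*₍3₎ = 1.218, θ*₍17₎ = 1.648.
Basic interval reflects these around x̄:
  lower = 2 × 1.496 − 1.648 = 1.344
  upper = 2 × 1.496 − 1.218 = 1.774

(1.344, 1.774)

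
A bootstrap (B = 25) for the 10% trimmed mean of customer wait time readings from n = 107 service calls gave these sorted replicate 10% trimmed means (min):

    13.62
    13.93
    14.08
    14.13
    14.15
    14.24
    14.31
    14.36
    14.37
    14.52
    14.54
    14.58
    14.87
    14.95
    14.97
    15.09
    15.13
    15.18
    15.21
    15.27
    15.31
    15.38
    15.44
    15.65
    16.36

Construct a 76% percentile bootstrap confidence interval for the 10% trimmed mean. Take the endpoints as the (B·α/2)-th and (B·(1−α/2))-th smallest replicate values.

(14.08, 15.38)

α = 0.24; lower rank = 25 × 0.120 = 3; upper rank = 25 × 0.880 = 22.
The 3rd smallest replicate is 14.08; the 22nd is 15.38.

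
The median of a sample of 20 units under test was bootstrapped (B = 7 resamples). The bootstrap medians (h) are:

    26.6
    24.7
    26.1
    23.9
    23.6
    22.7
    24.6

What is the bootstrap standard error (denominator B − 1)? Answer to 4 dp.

Bootstrap SE is the standard deviation of the 7 replicate medians.
Mean of replicates: (26.6 + 24.7 + 26.1 + 23.9 + 23.6 + 22.7 + 24.6) / 7 = 172.20000 / 7 = 24.60000
Sum of squared deviations: (+2.00000)² + (+0.10000)² + (+1.50000)² + (−0.70000)² + (−1.00000)² + (−1.90000)² + (+0.00000)² = 11.36000
Variance = 11.36000 / 6 = 1.89333
SE* = √1.89333

SE* = 1.3760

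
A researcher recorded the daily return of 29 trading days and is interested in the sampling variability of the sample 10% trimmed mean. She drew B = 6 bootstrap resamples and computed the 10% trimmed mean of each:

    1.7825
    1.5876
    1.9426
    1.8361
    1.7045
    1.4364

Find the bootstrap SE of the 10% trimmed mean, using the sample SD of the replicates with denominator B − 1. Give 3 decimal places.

Bootstrap SE is the standard deviation of the 6 replicate 10% trimmed means.
Mean of replicates: (1.7825 + 1.5876 + 1.9426 + 1.8361 + 1.7045 + 1.4364) / 6 = 10.28970 / 6 = 1.71495
Sum of squared deviations: (+0.06755)² + (−0.12735)² + (+0.22765)² + (+0.12115)² + (−0.01045)² + (−0.27855)² = 0.16498
Variance = 0.16498 / 5 = 0.03300
SE* = √0.03300

SE* = 0.182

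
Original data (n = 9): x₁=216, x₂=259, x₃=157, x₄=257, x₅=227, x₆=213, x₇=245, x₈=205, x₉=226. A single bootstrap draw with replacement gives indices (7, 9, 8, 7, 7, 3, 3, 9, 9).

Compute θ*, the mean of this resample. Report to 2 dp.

θ* = 214.67

Resample values: 245, 226, 205, 245, 245, 157, 157, 226, 226.
Mean = (245 + 226 + 205 + 245 + 245 + 157 + 157 + 226 + 226) / 9 = 1932.0 / 9 = 214.67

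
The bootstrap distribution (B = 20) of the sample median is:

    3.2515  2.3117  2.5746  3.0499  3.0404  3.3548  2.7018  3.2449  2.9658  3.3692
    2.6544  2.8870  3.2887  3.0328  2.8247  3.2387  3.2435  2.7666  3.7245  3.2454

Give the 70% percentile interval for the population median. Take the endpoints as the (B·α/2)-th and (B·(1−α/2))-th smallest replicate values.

(2.6544, 3.2887)

Sorted replicates: 2.3117, 2.5746, 2.6544, 2.7018, 2.7666, 2.8247, 2.8870, 2.9658, 3.0328, 3.0404, 3.0499, 3.2387, 3.2435, 3.2449, 3.2454, 3.2515, 3.2887, 3.3548, 3.3692, 3.7245
α = 0.30; lower rank = 20 × 0.150 = 3; upper rank = 20 × 0.850 = 17.
The 3rd smallest replicate is 2.6544; the 17th is 3.2887.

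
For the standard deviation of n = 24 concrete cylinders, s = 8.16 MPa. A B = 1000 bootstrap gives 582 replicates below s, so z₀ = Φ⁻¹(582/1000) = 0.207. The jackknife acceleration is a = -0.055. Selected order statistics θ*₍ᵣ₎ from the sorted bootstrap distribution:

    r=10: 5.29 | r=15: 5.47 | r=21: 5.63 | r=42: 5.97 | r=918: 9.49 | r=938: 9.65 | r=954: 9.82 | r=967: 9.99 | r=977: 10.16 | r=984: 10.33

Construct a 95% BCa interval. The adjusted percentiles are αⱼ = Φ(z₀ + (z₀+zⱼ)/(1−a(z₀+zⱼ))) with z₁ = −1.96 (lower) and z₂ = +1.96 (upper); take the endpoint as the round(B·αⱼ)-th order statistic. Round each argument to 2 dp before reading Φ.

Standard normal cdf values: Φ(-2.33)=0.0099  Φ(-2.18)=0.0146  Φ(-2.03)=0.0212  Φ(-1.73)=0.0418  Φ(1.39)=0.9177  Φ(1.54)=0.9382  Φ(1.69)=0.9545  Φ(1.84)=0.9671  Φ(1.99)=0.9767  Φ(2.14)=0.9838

(5.97, 10.33)

Lower: z₀ + z₁ = 0.207 + (-1.960) = -1.753; 1 − a(z₀+z₁) = 1 − (-0.055)(-1.753) = 0.9036; argument = 0.207 + (-1.753)/0.9036 = -1.7330 → -1.73.
α₁ = Φ(-1.73) = 0.0418; rank = round(1000 × 0.0418) = 42; θ*₍42₎ = 5.97.
Upper: z₀ + z₂ = 2.167; 1 − a(z₀+z₂) = 1.1192; argument = 2.1432 → 2.14; α₂ = 0.9838; rank = 984; θ*₍984₎ = 10.33.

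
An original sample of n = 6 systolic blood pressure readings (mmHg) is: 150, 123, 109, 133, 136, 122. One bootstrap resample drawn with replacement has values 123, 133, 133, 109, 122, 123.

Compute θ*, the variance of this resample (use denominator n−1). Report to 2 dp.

Mean = 123.8333; sum of squared deviations = 392.8333
s² = 392.8333 / 5 = 78.5667

θ* = 78.57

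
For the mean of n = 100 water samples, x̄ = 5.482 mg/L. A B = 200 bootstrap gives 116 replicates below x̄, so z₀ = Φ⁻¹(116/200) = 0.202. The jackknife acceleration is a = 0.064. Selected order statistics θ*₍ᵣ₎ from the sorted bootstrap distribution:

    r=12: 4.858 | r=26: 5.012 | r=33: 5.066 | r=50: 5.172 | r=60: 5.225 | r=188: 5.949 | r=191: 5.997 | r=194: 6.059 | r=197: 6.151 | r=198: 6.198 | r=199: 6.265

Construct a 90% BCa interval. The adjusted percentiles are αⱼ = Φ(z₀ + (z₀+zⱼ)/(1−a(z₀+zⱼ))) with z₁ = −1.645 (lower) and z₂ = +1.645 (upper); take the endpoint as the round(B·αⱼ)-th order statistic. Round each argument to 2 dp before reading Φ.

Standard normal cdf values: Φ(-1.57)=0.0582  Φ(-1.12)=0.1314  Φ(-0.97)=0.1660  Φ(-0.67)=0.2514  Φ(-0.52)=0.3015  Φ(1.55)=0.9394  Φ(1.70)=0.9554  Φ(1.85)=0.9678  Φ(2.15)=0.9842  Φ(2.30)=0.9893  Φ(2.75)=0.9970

(5.012, 6.198)

Lower: z₀ + z₁ = 0.202 + (-1.645) = -1.443; 1 − a(z₀+z₁) = 1 − (0.064)(-1.443) = 1.0924; argument = 0.202 + (-1.443)/1.0924 = -1.1190 → -1.12.
α₁ = Φ(-1.12) = 0.1314; rank = round(200 × 0.1314) = 26; θ*₍26₎ = 5.012.
Upper: z₀ + z₂ = 1.847; 1 − a(z₀+z₂) = 0.8818; argument = 2.2966 → 2.30; α₂ = 0.9893; rank = 198; θ*₍198₎ = 6.198.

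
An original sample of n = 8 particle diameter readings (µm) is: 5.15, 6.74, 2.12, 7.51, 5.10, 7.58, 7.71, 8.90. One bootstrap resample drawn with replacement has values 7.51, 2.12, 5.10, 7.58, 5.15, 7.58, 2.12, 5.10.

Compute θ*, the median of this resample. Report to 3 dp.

θ* = 5.125

Sorted: 2.12, 2.12, 5.10, 5.10, 5.15, 7.51, 7.58, 7.58
Median = average of the two middle values = 5.125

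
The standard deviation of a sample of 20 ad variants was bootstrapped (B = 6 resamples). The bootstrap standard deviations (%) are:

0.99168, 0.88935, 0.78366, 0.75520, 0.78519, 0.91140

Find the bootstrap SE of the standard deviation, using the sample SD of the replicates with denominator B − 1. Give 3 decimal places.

SE* = 0.093

Bootstrap SE is the standard deviation of the 6 replicate standard deviations.
Mean of replicates: (0.99168 + 0.88935 + 0.78366 + 0.75520 + 0.78519 + 0.91140) / 6 = 5.116480 / 6 = 0.852747
Sum of squared deviations: (+0.138933)² + (+0.036603)² + (−0.069087)² + (−0.097547)² + (−0.067557)² + (+0.058653)² = 0.042935
Variance = 0.042935 / 5 = 0.008587
SE* = √0.008587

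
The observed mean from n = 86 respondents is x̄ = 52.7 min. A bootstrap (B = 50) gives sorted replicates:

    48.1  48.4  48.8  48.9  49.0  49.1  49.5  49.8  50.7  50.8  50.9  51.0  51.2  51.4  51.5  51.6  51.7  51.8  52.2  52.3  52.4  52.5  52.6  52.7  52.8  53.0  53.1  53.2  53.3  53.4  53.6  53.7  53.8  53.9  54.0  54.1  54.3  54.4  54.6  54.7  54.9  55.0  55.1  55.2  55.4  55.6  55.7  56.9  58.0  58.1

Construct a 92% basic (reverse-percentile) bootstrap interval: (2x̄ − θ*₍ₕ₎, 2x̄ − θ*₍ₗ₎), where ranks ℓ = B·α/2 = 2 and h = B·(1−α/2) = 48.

Percentile endpoints at ranks 2 and 48: θ*₍2₎ = 48.4, θ*₍48₎ = 56.9.
Basic interval reflects these around x̄:
  lower = 2 × 52.7 − 56.9 = 48.5
  upper = 2 × 52.7 − 48.4 = 57.0

(48.5, 57.0)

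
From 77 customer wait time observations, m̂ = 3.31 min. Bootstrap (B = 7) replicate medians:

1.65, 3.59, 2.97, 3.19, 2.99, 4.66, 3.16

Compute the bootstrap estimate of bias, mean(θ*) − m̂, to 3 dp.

mean(θ*) = (1.65 + 3.59 + 2.97 + 3.19 + 2.99 + 4.66 + 3.16) / 7 = 3.1729
bias = 3.1729 − 3.31

bias = −0.137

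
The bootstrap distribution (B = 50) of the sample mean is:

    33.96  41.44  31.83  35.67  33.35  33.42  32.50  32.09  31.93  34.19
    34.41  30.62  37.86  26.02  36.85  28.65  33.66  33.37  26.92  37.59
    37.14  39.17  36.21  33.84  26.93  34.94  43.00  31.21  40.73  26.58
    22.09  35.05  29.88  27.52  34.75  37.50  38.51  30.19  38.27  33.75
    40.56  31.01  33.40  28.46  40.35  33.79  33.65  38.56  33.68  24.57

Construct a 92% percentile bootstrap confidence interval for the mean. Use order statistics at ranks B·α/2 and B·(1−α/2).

(24.57, 40.73)

Sorted replicates: 22.09, 24.57, 26.02, 26.58, 26.92, 26.93, 27.52, 28.46, 28.65, 29.88, 30.19, 30.62, 31.01, 31.21, 31.83, 31.93, 32.09, 32.50, 33.35, 33.37, 33.40, 33.42, 33.65, 33.66, 33.68, 33.75, 33.79, 33.84, 33.96, 34.19, 34.41, 34.75, 34.94, 35.05, 35.67, 36.21, 36.85, 37.14, 37.50, 37.59, 37.86, 38.27, 38.51, 38.56, 39.17, 40.35, 40.56, 40.73, 41.44, 43.00
α = 0.08; lower rank = 50 × 0.040 = 2; upper rank = 50 × 0.960 = 48.
The 2nd smallest replicate is 24.57; the 48th is 40.73.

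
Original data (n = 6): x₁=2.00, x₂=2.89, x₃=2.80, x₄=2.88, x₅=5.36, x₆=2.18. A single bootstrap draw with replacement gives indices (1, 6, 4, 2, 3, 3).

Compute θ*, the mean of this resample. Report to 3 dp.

θ* = 2.592

Resample values: 2.00, 2.18, 2.88, 2.89, 2.80, 2.80.
Mean = (2.00 + 2.18 + 2.88 + 2.89 + 2.80 + 2.80) / 6 = 15.550 / 6 = 2.592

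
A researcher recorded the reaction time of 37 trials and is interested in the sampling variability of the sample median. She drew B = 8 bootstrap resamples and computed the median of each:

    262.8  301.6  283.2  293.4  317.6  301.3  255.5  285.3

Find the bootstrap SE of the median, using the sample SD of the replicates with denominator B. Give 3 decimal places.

SE* = 19.324

Bootstrap SE is the standard deviation of the 8 replicate medians.
Mean of replicates: (262.8 + 301.6 + 283.2 + 293.4 + 317.6 + 301.3 + 255.5 + 285.3) / 8 = 2300.7000 / 8 = 287.5875
Sum of squared deviations: (−24.7875)² + (+14.0125)² + (−4.3875)² + (+5.8125)² + (+30.0125)² + (+13.7125)² + (−32.0875)² + (−2.2875)² = 2987.4288
Variance = 2987.4288 / 8 = 373.4286
SE* = √373.4286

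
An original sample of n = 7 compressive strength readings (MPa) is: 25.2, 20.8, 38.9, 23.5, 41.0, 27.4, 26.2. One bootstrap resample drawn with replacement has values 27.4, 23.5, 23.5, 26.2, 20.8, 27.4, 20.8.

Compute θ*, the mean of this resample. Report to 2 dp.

θ* = 24.23

Mean = (27.4 + 23.5 + 23.5 + 26.2 + 20.8 + 27.4 + 20.8) / 7 = 169.60 / 7 = 24.23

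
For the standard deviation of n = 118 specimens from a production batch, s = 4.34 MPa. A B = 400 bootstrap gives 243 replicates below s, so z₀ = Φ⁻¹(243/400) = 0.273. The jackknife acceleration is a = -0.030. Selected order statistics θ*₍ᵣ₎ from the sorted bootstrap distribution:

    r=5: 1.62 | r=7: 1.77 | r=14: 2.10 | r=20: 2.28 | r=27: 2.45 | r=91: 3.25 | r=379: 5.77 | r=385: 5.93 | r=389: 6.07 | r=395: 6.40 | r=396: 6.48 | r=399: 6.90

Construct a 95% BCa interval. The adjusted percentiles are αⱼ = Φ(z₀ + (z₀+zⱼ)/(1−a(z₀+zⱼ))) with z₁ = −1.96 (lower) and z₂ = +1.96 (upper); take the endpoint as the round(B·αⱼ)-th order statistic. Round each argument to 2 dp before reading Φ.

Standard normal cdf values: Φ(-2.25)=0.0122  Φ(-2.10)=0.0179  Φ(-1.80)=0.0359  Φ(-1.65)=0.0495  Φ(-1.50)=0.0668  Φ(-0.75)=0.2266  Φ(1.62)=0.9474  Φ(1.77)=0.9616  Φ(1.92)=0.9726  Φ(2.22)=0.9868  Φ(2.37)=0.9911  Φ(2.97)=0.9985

(2.45, 6.48)

Lower: z₀ + z₁ = 0.273 + (-1.960) = -1.687; 1 − a(z₀+z₁) = 1 − (-0.030)(-1.687) = 0.9494; argument = 0.273 + (-1.687)/0.9494 = -1.5039 → -1.50.
α₁ = Φ(-1.50) = 0.0668; rank = round(400 × 0.0668) = 27; θ*₍27₎ = 2.45.
Upper: z₀ + z₂ = 2.233; 1 − a(z₀+z₂) = 1.0670; argument = 2.3658 → 2.37; α₂ = 0.9911; rank = 396; θ*₍396₎ = 6.48.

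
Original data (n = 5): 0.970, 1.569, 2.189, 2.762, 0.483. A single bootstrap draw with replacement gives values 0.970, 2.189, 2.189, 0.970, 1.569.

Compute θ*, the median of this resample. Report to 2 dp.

Sorted: 0.970, 0.970, 1.569, 2.189, 2.189
Median = middle value = 1.57

θ* = 1.57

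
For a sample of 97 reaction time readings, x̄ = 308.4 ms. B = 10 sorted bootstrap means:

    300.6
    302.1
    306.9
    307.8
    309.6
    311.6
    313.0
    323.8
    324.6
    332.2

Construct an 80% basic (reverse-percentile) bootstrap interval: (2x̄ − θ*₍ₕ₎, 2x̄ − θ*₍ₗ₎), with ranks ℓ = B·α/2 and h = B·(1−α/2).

(292.2, 316.2)

Percentile endpoints at ranks 1 and 9: θ*₍1₎ = 300.6, θ*₍9₎ = 324.6.
Basic interval reflects these around x̄:
  lower = 2 × 308.4 − 324.6 = 292.2
  upper = 2 × 308.4 − 300.6 = 316.2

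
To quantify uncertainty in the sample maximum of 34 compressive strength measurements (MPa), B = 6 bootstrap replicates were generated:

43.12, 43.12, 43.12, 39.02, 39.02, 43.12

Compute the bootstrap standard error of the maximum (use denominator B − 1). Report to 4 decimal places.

SE* = 2.1172

Bootstrap SE is the standard deviation of the 6 replicate maximums.
Mean of replicates: (43.12 + 43.12 + 43.12 + 39.02 + 39.02 + 43.12) / 6 = 250.52000 / 6 = 41.75333
Sum of squared deviations: (+1.36667)² + (+1.36667)² + (+1.36667)² + (−2.73333)² + (−2.73333)² + (+1.36667)² = 22.41333
Variance = 22.41333 / 5 = 4.48267
SE* = √4.48267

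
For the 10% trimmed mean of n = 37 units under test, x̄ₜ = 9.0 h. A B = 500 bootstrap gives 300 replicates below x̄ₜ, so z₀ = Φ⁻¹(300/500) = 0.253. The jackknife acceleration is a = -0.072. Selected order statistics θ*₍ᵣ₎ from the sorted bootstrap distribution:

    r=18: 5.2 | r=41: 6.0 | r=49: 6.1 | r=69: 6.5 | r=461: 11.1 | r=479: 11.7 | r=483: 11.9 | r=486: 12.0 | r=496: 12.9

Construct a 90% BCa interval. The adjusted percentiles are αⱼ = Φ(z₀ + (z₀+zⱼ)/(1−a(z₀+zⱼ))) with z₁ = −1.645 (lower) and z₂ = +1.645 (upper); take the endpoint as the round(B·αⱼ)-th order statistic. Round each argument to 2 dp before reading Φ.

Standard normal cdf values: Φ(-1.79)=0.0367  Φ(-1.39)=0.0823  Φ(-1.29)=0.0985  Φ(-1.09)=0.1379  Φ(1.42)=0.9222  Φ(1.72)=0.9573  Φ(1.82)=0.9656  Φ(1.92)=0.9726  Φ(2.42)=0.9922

(6.1, 12.0)

Lower: z₀ + z₁ = 0.253 + (-1.645) = -1.392; 1 − a(z₀+z₁) = 1 − (-0.072)(-1.392) = 0.8998; argument = 0.253 + (-1.392)/0.8998 = -1.2941 → -1.29.
α₁ = Φ(-1.29) = 0.0985; rank = round(500 × 0.0985) = 49; θ*₍49₎ = 6.1.
Upper: z₀ + z₂ = 1.898; 1 − a(z₀+z₂) = 1.1367; argument = 1.9228 → 1.92; α₂ = 0.9726; rank = 486; θ*₍486₎ = 12.0.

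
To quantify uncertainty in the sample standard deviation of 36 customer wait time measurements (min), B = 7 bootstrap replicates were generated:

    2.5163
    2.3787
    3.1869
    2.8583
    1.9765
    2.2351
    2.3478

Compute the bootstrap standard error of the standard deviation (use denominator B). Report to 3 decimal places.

Bootstrap SE is the standard deviation of the 7 replicate standard deviations.
Mean of replicates: (2.5163 + 2.3787 + 3.1869 + 2.8583 + 1.9765 + 2.2351 + 2.3478) / 7 = 17.49960 / 7 = 2.49994
Sum of squared deviations: (+0.01636)² + (−0.12124)² + (+0.68696)² + (+0.35836)² + (−0.52344)² + (−0.26484)² + (−0.15214)² = 0.98258
Variance = 0.98258 / 7 = 0.14037
SE* = √0.14037

SE* = 0.375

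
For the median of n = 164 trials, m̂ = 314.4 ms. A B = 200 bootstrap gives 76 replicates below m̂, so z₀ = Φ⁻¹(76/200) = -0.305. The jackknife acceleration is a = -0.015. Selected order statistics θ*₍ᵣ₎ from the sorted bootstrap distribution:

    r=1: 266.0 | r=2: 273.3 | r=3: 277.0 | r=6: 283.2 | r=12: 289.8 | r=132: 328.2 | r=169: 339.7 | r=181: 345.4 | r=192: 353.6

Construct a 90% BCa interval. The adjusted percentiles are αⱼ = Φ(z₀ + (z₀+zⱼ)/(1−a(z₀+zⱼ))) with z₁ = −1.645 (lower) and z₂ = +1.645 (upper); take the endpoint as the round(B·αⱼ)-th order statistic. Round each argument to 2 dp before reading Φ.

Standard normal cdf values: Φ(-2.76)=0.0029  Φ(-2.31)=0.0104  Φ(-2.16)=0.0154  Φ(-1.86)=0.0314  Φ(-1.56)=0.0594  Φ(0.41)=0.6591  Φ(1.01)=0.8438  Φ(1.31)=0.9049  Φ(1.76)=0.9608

Lower: z₀ + z₁ = -0.305 + (-1.645) = -1.950; 1 − a(z₀+z₁) = 1 − (-0.015)(-1.950) = 0.9708; argument = -0.305 + (-1.950)/0.9708 = -2.3138 → -2.31.
α₁ = Φ(-2.31) = 0.0104; rank = round(200 × 0.0104) = 2; θ*₍2₎ = 273.3.
Upper: z₀ + z₂ = 1.340; 1 − a(z₀+z₂) = 1.0201; argument = 1.0086 → 1.01; α₂ = 0.8438; rank = 169; θ*₍169₎ = 339.7.

(273.3, 339.7)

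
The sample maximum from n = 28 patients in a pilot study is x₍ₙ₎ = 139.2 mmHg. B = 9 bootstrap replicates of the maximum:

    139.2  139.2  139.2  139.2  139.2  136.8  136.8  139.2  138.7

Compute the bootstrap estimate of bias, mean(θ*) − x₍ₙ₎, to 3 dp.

bias = −0.589

mean(θ*) = (139.2 + 139.2 + 139.2 + 139.2 + 139.2 + 136.8 + 136.8 + 139.2 + 138.7) / 9 = 138.6111
bias = 138.6111 − 139.2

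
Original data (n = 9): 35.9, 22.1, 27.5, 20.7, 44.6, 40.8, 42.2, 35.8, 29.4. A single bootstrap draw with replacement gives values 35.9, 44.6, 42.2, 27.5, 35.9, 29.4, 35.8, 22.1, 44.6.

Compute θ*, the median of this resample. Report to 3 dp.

Sorted: 22.1, 27.5, 29.4, 35.8, 35.9, 35.9, 42.2, 44.6, 44.6
Median = middle value = 35.900

θ* = 35.900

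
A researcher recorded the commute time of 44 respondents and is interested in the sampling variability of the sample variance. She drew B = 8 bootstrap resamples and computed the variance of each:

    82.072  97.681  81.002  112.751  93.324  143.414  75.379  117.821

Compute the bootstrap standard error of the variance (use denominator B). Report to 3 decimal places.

Bootstrap SE is the standard deviation of the 8 replicate variances.
Mean of replicates: (82.072 + 97.681 + 81.002 + 112.751 + 93.324 + 143.414 + 75.379 + 117.821) / 8 = 803.4440 / 8 = 100.4305
Sum of squared deviations: (−18.3585)² + (−2.7495)² + (−19.4285)² + (+12.3205)² + (−7.1065)² + (+42.9835)² + (−25.0515)² + (+17.3905)² = 3701.9464
Variance = 3701.9464 / 8 = 462.7433
SE* = √462.7433

SE* = 21.511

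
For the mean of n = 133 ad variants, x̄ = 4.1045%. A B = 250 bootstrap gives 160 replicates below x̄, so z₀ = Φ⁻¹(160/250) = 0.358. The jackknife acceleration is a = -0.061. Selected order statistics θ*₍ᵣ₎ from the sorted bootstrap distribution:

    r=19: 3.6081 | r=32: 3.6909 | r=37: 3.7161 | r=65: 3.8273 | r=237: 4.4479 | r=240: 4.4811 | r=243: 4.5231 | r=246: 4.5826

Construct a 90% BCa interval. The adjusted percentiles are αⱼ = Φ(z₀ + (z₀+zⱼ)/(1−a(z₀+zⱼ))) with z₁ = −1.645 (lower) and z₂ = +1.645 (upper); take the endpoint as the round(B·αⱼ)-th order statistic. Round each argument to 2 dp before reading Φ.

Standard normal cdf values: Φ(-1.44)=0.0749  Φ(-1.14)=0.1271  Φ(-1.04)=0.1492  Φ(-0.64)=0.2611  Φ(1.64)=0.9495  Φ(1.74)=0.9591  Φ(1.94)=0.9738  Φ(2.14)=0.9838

(3.7161, 4.5826)

Lower: z₀ + z₁ = 0.358 + (-1.645) = -1.287; 1 − a(z₀+z₁) = 1 − (-0.061)(-1.287) = 0.9215; argument = 0.358 + (-1.287)/0.9215 = -1.0386 → -1.04.
α₁ = Φ(-1.04) = 0.1492; rank = round(250 × 0.1492) = 37; θ*₍37₎ = 3.7161.
Upper: z₀ + z₂ = 2.003; 1 − a(z₀+z₂) = 1.1222; argument = 2.1429 → 2.14; α₂ = 0.9838; rank = 246; θ*₍246₎ = 4.5826.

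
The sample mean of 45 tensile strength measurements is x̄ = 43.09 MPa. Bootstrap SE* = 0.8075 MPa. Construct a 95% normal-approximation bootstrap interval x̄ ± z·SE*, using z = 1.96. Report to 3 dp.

(41.507, 44.673)

Margin = 1.96 × 0.8075 = 1.5827
Interval: 43.09 ± 1.5827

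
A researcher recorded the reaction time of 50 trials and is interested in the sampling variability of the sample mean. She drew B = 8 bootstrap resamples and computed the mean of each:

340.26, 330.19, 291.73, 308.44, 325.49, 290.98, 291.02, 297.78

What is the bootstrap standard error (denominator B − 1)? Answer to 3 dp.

SE* = 19.888

Bootstrap SE is the standard deviation of the 8 replicate means.
Mean of replicates: (340.26 + 330.19 + 291.73 + 308.44 + 325.49 + 290.98 + 291.02 + 297.78) / 8 = 2475.8900 / 8 = 309.4862
Sum of squared deviations: (+30.7738)² + (+20.7038)² + (−17.7562)² + (−1.0462)² + (+16.0038)² + (−18.5062)² + (−18.4663)² + (−11.7063)² = 2768.6880
Variance = 2768.6880 / 7 = 395.5269
SE* = √395.5269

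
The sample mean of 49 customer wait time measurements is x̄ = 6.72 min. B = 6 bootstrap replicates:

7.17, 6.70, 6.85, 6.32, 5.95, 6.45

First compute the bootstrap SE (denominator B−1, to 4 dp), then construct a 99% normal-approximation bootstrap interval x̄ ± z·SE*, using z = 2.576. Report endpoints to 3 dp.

Mean of replicates = 6.5733; sum of squared deviations = 0.9165; SE* = √(0.9165/5) = 0.4281
Margin = 2.576 × 0.4281 = 1.1028
Interval: 6.72 ± 1.1028

(5.617, 7.823)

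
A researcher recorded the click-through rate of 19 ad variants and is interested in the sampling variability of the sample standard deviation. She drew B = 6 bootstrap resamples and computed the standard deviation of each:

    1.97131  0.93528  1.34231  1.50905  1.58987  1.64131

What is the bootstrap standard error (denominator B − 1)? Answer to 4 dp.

SE* = 0.3447

Bootstrap SE is the standard deviation of the 6 replicate standard deviations.
Mean of replicates: (1.97131 + 0.93528 + 1.34231 + 1.50905 + 1.58987 + 1.64131) / 6 = 8.989130 / 6 = 1.498188
Sum of squared deviations: (+0.473122)² + (−0.562908)² + (−0.155878)² + (+0.010862)² + (+0.091682)² + (+0.143122)² = 0.594015
Variance = 0.594015 / 5 = 0.118803
SE* = √0.118803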